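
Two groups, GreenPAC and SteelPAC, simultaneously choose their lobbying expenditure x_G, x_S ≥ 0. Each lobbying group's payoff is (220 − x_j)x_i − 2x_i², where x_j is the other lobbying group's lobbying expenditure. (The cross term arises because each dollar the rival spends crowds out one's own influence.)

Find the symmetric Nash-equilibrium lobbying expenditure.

44

GreenPAC's payoff is (220 − x_S)x_G − 2x_G².
∂π/∂x_G = 220 − x_S − 4x_G = 0, so x_G = 55 − 0.25x_S.
Setting x_G = x_S in the reaction function: x_G = 55 − 0.25x_G, so x_G = 55 / 1.25 = 44.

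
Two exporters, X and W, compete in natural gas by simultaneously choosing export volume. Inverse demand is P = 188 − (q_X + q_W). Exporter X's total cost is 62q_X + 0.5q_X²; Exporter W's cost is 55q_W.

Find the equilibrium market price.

Exporter X's profit: π = q_X(188 − (q_X + q_W)) − 62q_X − 0.5q_X².
∂π/∂q_X = 126 − 3q_X − q_W = 0, so q_X = 42 − (1/3)q_W.
For W: ∂π/∂q_W = 133 − 2q_W − q_X = 0 ⇒ q_W = 66.5 − 0.5q_X.
Solving the two reaction functions simultaneously: (1 − (−1/3)(−0.5))q_X = 42 − (1/3)·66.5, so (5/6)q_X = 119/6 and q_X = 23.8.
Then q_W = 66.5 − 0.5·23.8 = 54.6.
Equilibrium price: P = 188 − 78.4 = 109.6.

109.6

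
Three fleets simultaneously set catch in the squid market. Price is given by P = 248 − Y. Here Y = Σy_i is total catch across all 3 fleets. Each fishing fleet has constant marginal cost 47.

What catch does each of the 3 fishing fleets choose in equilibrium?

50.25

A representative fishing fleet's profit is π_i = y_i(248 − Y) − 47y_i, with Y = y_i + Σ_{j≠i} y_j.
First-order condition: 201 − 2y_i − Σ_{j≠i} y_j = 0.
Imposing symmetry (y_j = y for all j) turns Σ_{j≠i} y_j into 2y, so 201 = 4y and y = 50.25.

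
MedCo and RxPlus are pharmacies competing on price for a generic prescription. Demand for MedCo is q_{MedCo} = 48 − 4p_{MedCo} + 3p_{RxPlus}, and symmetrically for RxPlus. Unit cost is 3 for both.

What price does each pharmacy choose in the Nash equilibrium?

12

MedCo's profit: π = (p_{MedCo} − 3)(48 − 4p_{MedCo} + 3p_{RxPlus}).
∂π/∂p_{MedCo} = 60 − 8p_{MedCo} + 3p_{RxPlus} = 0 ⇒ p_{MedCo} = 7.5 + 0.375p_{RxPlus}.
Setting p_{MedCo} = p_{RxPlus} in the reaction function: p_{MedCo} = 7.5 + 0.375p_{MedCo}, so p_{MedCo} = 7.5 / 0.625 = 12.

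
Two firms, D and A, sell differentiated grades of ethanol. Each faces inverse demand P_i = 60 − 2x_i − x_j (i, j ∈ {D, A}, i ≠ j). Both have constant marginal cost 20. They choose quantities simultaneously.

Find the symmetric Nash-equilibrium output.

Firm D's profit: π = x_D(60 − 2x_D − x_A) − 20x_D.
∂π/∂x_D = 40 − 4x_D − x_A = 0 ⇒ x_D = 10 − 0.25x_A.
The game is symmetric, so in equilibrium x_A = x_D: the reaction function gives 1.25x_D = 10, hence x_D = 8.

8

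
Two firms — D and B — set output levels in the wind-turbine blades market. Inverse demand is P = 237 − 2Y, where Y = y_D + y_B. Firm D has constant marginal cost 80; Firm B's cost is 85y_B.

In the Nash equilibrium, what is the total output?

Firm D's profit: π = y_D(237 − 2(y_D + y_B)) − 80y_D.
∂π/∂y_D = 157 − 4y_D − 2y_B = 0, so y_D = 39.25 − 0.5y_B.
By the same steps for B: y_B = 38 − 0.5y_D.
Solving the two reaction functions simultaneously: (1 − (−0.5)(−0.5))y_D = 39.25 − 0.5·38, so 0.75y_D = 20.25 and y_D = 27.
Then y_B = 38 − 0.5·27 = 24.5.
Total output: 27 + 24.5 = 51.5.

51.5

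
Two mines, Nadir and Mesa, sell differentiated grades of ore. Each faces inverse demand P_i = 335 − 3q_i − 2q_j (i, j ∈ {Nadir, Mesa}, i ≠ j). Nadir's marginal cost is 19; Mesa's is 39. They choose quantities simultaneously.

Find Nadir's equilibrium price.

141.25

Mine Nadir's profit: π = q_{Nadir}(335 − 3q_{Nadir} − 2q_{Mesa}) − 19q_{Nadir}.
∂π/∂q_{Nadir} = 316 − 6q_{Nadir} − 2q_{Mesa} = 0 ⇒ q_{Nadir} = 158/3 − (1/3)q_{Mesa}.
Similarly q_{Mesa} = 148/3 − (1/3)q_{Nadir}.
Solving the two reaction functions simultaneously: (1 − (−1/3)(−1/3))q_{Nadir} = 158/3 − (1/3)·(148/3), so (8/9)q_{Nadir} = 326/9 and q_{Nadir} = 40.75.
Then q_{Mesa} = 148/3 − (1/3)·40.75 = 35.75.
P_{Nadir} = 335 − 3·40.75 − 2·35.75 = 141.25.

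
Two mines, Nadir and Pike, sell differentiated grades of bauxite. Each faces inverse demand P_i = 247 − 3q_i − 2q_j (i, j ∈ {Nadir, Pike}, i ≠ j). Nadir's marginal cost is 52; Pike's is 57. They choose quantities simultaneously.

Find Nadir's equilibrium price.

126.0625

Mine Nadir's profit: π = q_{Nadir}(247 − 3q_{Nadir} − 2q_{Pike}) − 52q_{Nadir}.
∂π/∂q_{Nadir} = 195 − 6q_{Nadir} − 2q_{Pike} = 0 ⇒ q_{Nadir} = 32.5 − (1/3)q_{Pike}.
Similarly q_{Pike} = 95/3 − (1/3)q_{Nadir}.
Substituting the second reaction function into the first: q_{Nadir} = 32.5 − (1/3)(95/3 − (1/3)q_{Nadir}), which gives (8/9)q_{Nadir} = 395/18 ⇒ q_{Nadir} = 24.6875.
Then q_{Pike} = 95/3 − (1/3)·24.6875 = 23.4375.
P_{Nadir} = 247 − 3·24.6875 − 2·23.4375 = 126.0625.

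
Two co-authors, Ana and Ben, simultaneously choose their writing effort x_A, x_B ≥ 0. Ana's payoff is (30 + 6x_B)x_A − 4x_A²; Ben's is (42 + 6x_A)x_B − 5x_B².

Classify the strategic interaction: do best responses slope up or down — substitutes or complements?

strategic complements

Expanding Ana's payoff: 30x_A + 6x_Bx_A − 4x_A².
∂π/∂x_A = 30 + 6x_B − 8x_A = 0, so x_A = 3.75 + 0.75x_B.
The best-response slope dx_A/dx_B = 0.75 > 0: the reaction function is upward-sloping, so the choices are strategic complements.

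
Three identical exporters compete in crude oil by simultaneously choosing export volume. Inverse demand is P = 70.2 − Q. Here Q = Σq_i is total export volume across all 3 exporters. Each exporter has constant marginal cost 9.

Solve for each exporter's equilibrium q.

A representative exporter's profit is π_i = q_i(70.2 − Q) − 9q_i, with Q = q_i + Σ_{j≠i} q_j.
First-order condition: 61.2 − 2q_i − Σ_{j≠i} q_j = 0.
Imposing symmetry (q_j = q for all j) turns Σ_{j≠i} q_j into 2q, so 61.2 = 4q and q = 15.3.

15.3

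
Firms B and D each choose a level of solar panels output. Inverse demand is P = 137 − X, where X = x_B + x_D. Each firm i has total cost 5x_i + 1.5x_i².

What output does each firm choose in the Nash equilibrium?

Firm B's profit: π = x_B(137 − (x_B + x_D)) − 5x_B − 1.5x_B².
∂π/∂x_B = 132 − 5x_B − x_D = 0, so x_B = 26.4 − 0.2x_D.
The game is symmetric, so in equilibrium x_D = x_B: the reaction function gives 1.2x_B = 26.4, hence x_B = 22.

22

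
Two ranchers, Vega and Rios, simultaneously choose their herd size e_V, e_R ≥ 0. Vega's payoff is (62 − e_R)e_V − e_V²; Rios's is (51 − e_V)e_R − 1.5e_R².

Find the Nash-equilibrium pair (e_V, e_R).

Expanding Vega's payoff: 62e_V − e_Re_V − e_V².
∂π/∂e_V = 62 − e_R − 2e_V = 0, so e_V = 31 − 0.5e_R.
Likewise for Rios: e_R = 17 − (1/3)e_V.
Substituting the second reaction function into the first: e_V = 31 − 0.5(17 − (1/3)e_V), which gives (5/6)e_V = 22.5 ⇒ e_V = 27.
Then e_R = 17 − (1/3)·27 = 8.

27, 8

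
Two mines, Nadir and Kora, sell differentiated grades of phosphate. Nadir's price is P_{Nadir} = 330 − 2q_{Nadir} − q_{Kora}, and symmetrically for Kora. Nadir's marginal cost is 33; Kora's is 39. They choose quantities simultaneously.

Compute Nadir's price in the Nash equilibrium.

Mine Nadir's profit: π = q_{Nadir}(330 − 2q_{Nadir} − q_{Kora}) − 33q_{Nadir}.
∂π/∂q_{Nadir} = 297 − 4q_{Nadir} − q_{Kora} = 0 ⇒ q_{Nadir} = 74.25 − 0.25q_{Kora}.
Similarly q_{Kora} = 72.75 − 0.25q_{Nadir}.
Substituting the second reaction function into the first: q_{Nadir} = 74.25 − 0.25(72.75 − 0.25q_{Nadir}), which gives 0.9375q_{Nadir} = 56.0625 ⇒ q_{Nadir} = 59.8.
Then q_{Kora} = 72.75 − 0.25·59.8 = 57.8.
P_{Nadir} = 330 − 2·59.8 − 57.8 = 152.6.

152.6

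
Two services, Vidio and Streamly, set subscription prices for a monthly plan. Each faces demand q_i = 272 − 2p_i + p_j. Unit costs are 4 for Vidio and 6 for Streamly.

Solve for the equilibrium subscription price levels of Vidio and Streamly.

93.6, 94.4

Vidio's profit: π = (p_{Vidio} − 4)(272 − 2p_{Vidio} + p_{Streamly}).
∂π/∂p_{Vidio} = 280 − 4p_{Vidio} + p_{Streamly} = 0 ⇒ p_{Vidio} = 70 + 0.25p_{Streamly}.
Similarly p_{Streamly} = 71 + 0.25p_{Vidio}.
Solving the two reaction functions simultaneously: (1 − (0.25)(0.25))p_{Vidio} = 70 + 0.25·71, so 0.9375p_{Vidio} = 87.75 and p_{Vidio} = 93.6.
Then p_{Streamly} = 71 + 0.25·93.6 = 94.4.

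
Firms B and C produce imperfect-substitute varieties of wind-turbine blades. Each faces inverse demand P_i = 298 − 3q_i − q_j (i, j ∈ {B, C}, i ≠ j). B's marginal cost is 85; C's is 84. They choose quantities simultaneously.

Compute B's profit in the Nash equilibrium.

Firm B's profit: π = q_B(298 − 3q_B − q_C) − 85q_B.
∂π/∂q_B = 213 − 6q_B − q_C = 0 ⇒ q_B = 35.5 − (1/6)q_C.
Similarly q_C = 107/3 − (1/6)q_B.
Plugging q_C into B's best response: q_B = 35.5 − (1/6)(107/3 − (1/6)q_B) ⇒ (35/36)q_B = 266/9, so q_B = 30.4.
Then q_C = 107/3 − (1/6)·30.4 = 30.6.
P_B = 298 − 3·30.4 − 30.6 = 176.2.
Profit = (176.2 − 85)·30.4 = 2772.48.

2772.48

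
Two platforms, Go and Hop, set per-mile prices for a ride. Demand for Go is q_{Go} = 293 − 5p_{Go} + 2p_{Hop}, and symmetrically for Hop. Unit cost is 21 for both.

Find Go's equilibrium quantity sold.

Go's profit: π = (p_{Go} − 21)(293 − 5p_{Go} + 2p_{Hop}).
∂π/∂p_{Go} = 398 − 10p_{Go} + 2p_{Hop} = 0 ⇒ p_{Go} = 39.8 + 0.2p_{Hop}.
By symmetry p_{Hop} = p_{Go}; substituting into the reaction function, 0.8p_{Go} = 39.8 and p_{Go} = 49.75.
q_{Go} = 293 − 5·49.75 + 2·49.75 = 143.75.

143.75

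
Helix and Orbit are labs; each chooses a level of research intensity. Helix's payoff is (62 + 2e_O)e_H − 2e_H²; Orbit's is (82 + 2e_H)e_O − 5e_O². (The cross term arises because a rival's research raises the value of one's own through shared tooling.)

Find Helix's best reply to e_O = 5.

18

Expanding Helix's payoff: 62e_H + 2e_Oe_H − 2e_H².
∂π/∂e_H = 62 + 2e_O − 4e_H = 0, so e_H = 15.5 + 0.5e_O.
At e_O = 5: e_H = 15.5 + 0.5·5 = 18.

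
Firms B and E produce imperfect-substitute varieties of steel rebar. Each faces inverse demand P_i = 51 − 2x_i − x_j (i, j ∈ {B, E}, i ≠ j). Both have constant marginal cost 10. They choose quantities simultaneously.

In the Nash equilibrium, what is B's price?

Firm B's profit: π = x_B(51 − 2x_B − x_E) − 10x_B.
∂π/∂x_B = 41 − 4x_B − x_E = 0 ⇒ x_B = 10.25 − 0.25x_E.
The game is symmetric, so in equilibrium x_E = x_B: the reaction function gives 1.25x_B = 10.25, hence x_B = 8.2.
P_B = 51 − 2·8.2 − 8.2 = 26.4.

26.4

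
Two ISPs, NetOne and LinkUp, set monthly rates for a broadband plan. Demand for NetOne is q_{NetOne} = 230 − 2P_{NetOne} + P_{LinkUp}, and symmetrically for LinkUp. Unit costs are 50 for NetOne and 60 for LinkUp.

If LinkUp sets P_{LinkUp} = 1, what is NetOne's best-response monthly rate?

82.75

NetOne's profit: π = (P_{NetOne} − 50)(230 − 2P_{NetOne} + P_{LinkUp}).
∂π/∂P_{NetOne} = 330 − 4P_{NetOne} + P_{LinkUp} = 0 ⇒ P_{NetOne} = 82.5 + 0.25P_{LinkUp}.
At P_{LinkUp} = 1: P_{NetOne} = 82.5 + 0.25·1 = 82.75.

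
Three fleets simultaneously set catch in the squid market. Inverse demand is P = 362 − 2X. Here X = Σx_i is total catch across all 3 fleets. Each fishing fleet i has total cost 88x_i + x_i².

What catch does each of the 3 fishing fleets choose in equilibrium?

A representative fishing fleet's profit is π_i = x_i(362 − 2X) − 88x_i − x_i², with X = x_i + Σ_{j≠i} x_j.
First-order condition: 274 − 6x_i − 2Σ_{j≠i} x_j = 0.
With identical fishing fleets, set every x_j = x: then 274 − 6x − 4x = 0, i.e. x = 274/10 = 27.4.

27.4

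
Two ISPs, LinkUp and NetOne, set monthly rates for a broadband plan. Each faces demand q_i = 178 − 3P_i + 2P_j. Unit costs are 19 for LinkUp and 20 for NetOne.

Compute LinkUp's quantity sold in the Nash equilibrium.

LinkUp's profit: π = (P_{LinkUp} − 19)(178 − 3P_{LinkUp} + 2P_{NetOne}).
∂π/∂P_{LinkUp} = 235 − 6P_{LinkUp} + 2P_{NetOne} = 0 ⇒ P_{LinkUp} = 235/6 + (1/3)P_{NetOne}.
Similarly P_{NetOne} = 119/3 + (1/3)P_{LinkUp}.
Substituting the second reaction function into the first: P_{LinkUp} = 235/6 + (1/3)(119/3 + (1/3)P_{LinkUp}), which gives (8/9)P_{LinkUp} = 943/18 ⇒ P_{LinkUp} = 58.9375.
Then P_{NetOne} = 119/3 + (1/3)·58.9375 = 59.3125.
q_{LinkUp} = 178 − 3·58.9375 + 2·59.3125 = 119.8125.

119.8125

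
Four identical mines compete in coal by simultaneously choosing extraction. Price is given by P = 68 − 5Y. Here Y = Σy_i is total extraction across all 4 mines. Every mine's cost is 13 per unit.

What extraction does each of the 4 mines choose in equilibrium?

A representative mine's profit is π_i = y_i(68 − 5Y) − 13y_i, with Y = y_i + Σ_{j≠i} y_j.
First-order condition: 55 − 10y_i − 5Σ_{j≠i} y_j = 0.
With identical mines, set every y_j = y: then 55 − 10y − 15y = 0, i.e. y = 55/25 = 2.2.

2.2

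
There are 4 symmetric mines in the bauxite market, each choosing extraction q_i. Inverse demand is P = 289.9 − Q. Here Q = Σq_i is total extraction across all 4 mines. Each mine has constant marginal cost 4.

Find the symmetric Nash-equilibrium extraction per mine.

57.18

A representative mine's profit is π_i = q_i(289.9 − Q) − 4q_i, with Q = q_i + Σ_{j≠i} q_j.
First-order condition: 285.9 − 2q_i − Σ_{j≠i} q_j = 0.
In a symmetric equilibrium every mine chooses the same q, so Σ_{j≠i} q_j = 3q. The condition becomes 285.9 − 5q = 0, giving q = 285.9/5 = 57.18.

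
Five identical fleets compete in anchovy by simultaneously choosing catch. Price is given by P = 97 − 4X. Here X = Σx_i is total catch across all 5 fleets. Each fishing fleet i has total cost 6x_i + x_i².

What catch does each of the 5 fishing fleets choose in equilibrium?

3.5

A representative fishing fleet's profit is π_i = x_i(97 − 4X) − 6x_i − x_i², with X = x_i + Σ_{j≠i} x_j.
First-order condition: 91 − 10x_i − 4Σ_{j≠i} x_j = 0.
Imposing symmetry (x_j = x for all j) turns Σ_{j≠i} x_j into 4x, so 91 = 26x and x = 3.5.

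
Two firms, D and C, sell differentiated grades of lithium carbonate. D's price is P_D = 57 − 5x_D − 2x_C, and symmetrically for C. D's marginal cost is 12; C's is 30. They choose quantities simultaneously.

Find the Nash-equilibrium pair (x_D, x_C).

Firm D's profit: π = x_D(57 − 5x_D − 2x_C) − 12x_D.
∂π/∂x_D = 45 − 10x_D − 2x_C = 0 ⇒ x_D = 4.5 − 0.2x_C.
Similarly x_C = 2.7 − 0.2x_D.
Plugging x_C into D's best response: x_D = 4.5 − 0.2(2.7 − 0.2x_D) ⇒ 0.96x_D = 3.96, so x_D = 4.125.
Then x_C = 2.7 − 0.2·4.125 = 1.875.

4.125, 1.875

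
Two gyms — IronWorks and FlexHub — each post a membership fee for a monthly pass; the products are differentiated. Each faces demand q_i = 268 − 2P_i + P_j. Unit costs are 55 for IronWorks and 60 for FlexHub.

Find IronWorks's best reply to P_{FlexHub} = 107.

121.25

IronWorks's profit: π = (P_{IronWorks} − 55)(268 − 2P_{IronWorks} + P_{FlexHub}).
∂π/∂P_{IronWorks} = 378 − 4P_{IronWorks} + P_{FlexHub} = 0 ⇒ P_{IronWorks} = 94.5 + 0.25P_{FlexHub}.
At P_{FlexHub} = 107: P_{IronWorks} = 94.5 + 0.25·107 = 121.25.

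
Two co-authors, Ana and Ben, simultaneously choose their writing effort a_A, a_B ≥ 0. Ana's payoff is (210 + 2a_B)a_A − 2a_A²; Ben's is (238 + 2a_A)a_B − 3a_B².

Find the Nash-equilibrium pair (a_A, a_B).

Expanding Ana's payoff: 210a_A + 2a_Ba_A − 2a_A².
∂π/∂a_A = 210 + 2a_B − 4a_A = 0, so a_A = 52.5 + 0.5a_B.
Likewise for Ben: a_B = 119/3 + (1/3)a_A.
Plugging a_B into Ana's best response: a_A = 52.5 + 0.5(119/3 + (1/3)a_A) ⇒ (5/6)a_A = 217/3, so a_A = 86.8.
Then a_B = 119/3 + (1/3)·86.8 = 68.6.

86.8, 68.6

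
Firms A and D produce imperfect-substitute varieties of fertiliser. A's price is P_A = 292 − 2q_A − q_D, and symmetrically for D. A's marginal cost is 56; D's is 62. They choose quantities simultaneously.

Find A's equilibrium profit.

4531.52

Firm A's profit: π = q_A(292 − 2q_A − q_D) − 56q_A.
∂π/∂q_A = 236 − 4q_A − q_D = 0 ⇒ q_A = 59 − 0.25q_D.
Similarly q_D = 57.5 − 0.25q_A.
Substituting the second reaction function into the first: q_A = 59 − 0.25(57.5 − 0.25q_A), which gives 0.9375q_A = 44.625 ⇒ q_A = 47.6.
Then q_D = 57.5 − 0.25·47.6 = 45.6.
P_A = 292 − 2·47.6 − 45.6 = 151.2.
Profit = (151.2 − 56)·47.6 = 4531.52.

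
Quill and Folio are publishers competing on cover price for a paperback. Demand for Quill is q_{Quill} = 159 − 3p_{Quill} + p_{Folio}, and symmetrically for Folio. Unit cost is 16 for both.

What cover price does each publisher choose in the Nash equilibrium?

Quill's profit: π = (p_{Quill} − 16)(159 − 3p_{Quill} + p_{Folio}).
∂π/∂p_{Quill} = 207 − 6p_{Quill} + p_{Folio} = 0 ⇒ p_{Quill} = 34.5 + (1/6)p_{Folio}.
The game is symmetric, so in equilibrium p_{Folio} = p_{Quill}: the reaction function gives (5/6)p_{Quill} = 34.5, hence p_{Quill} = 41.4.

41.4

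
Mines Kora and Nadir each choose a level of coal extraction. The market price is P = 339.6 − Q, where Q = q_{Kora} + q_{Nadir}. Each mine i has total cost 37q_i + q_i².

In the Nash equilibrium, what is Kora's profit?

7325.3408

Mine Kora's profit: π = q_{Kora}(339.6 − (q_{Kora} + q_{Nadir})) − 37q_{Kora} − q_{Kora}².
∂π/∂q_{Kora} = 302.6 − 4q_{Kora} − q_{Nadir} = 0, so q_{Kora} = 75.65 − 0.25q_{Nadir}.
Setting q_{Kora} = q_{Nadir} in the reaction function: q_{Kora} = 75.65 − 0.25q_{Kora}, so q_{Kora} = 75.65 / 1.25 = 60.52.
Price P = 339.6 − 121.04 = 218.56.
Kora's profit: (218.56 − 37)·60.52 − (60.52)² = 7325.3408.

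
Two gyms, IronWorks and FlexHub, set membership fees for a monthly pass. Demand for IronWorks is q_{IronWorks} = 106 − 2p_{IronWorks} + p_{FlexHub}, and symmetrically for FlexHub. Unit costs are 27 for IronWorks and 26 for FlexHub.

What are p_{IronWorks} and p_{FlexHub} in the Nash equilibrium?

53.2, 52.8

IronWorks's profit: π = (p_{IronWorks} − 27)(106 − 2p_{IronWorks} + p_{FlexHub}).
∂π/∂p_{IronWorks} = 160 − 4p_{IronWorks} + p_{FlexHub} = 0 ⇒ p_{IronWorks} = 40 + 0.25p_{FlexHub}.
Similarly p_{FlexHub} = 39.5 + 0.25p_{IronWorks}.
Plugging p_{FlexHub} into IronWorks's best response: p_{IronWorks} = 40 + 0.25(39.5 + 0.25p_{IronWorks}) ⇒ 0.9375p_{IronWorks} = 49.875, so p_{IronWorks} = 53.2.
Then p_{FlexHub} = 39.5 + 0.25·53.2 = 52.8.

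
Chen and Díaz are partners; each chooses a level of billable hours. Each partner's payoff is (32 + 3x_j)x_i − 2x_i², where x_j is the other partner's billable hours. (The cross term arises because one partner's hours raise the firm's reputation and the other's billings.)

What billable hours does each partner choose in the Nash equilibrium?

32

Chen's payoff is (32 + 3x_D)x_C − 2x_C².
∂π/∂x_C = 32 + 3x_D − 4x_C = 0, so x_C = 8 + 0.75x_D.
By symmetry x_D = x_C; substituting into the reaction function, 0.25x_C = 8 and x_C = 32.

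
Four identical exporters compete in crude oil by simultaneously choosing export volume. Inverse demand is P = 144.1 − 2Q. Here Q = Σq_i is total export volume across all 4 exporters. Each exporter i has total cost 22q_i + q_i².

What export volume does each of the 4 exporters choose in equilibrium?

A representative exporter's profit is π_i = q_i(144.1 − 2Q) − 22q_i − q_i², with Q = q_i + Σ_{j≠i} q_j.
First-order condition: 122.1 − 6q_i − 2Σ_{j≠i} q_j = 0.
In a symmetric equilibrium every exporter chooses the same q, so Σ_{j≠i} q_j = 3q. The condition becomes 122.1 − 12q = 0, giving q = 122.1/12 = 10.175.

10.175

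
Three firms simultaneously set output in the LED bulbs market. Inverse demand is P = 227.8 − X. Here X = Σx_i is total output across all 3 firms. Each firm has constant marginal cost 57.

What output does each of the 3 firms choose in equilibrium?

42.7

A representative firm's profit is π_i = x_i(227.8 − X) − 57x_i, with X = x_i + Σ_{j≠i} x_j.
First-order condition: 170.8 − 2x_i − Σ_{j≠i} x_j = 0.
With identical firms, set every x_j = x: then 170.8 − 2x − 2x = 0, i.e. x = 170.8/4 = 42.7.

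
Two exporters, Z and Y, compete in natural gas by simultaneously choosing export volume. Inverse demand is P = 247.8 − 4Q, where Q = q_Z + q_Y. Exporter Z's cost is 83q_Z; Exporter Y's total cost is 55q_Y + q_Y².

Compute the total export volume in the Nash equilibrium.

27.5

Exporter Z's profit: π = q_Z(247.8 − 4(q_Z + q_Y)) − 83q_Z.
∂π/∂q_Z = 164.8 − 8q_Z − 4q_Y = 0, so q_Z = 20.6 − 0.5q_Y.
For Y: ∂π/∂q_Y = 192.8 − 10q_Y − 4q_Z = 0 ⇒ q_Y = 19.28 − 0.4q_Z.
Solving the two reaction functions simultaneously: (1 − (−0.5)(−0.4))q_Z = 20.6 − 0.5·19.28, so 0.8q_Z = 10.96 and q_Z = 13.7.
Then q_Y = 19.28 − 0.4·13.7 = 13.8.
Total export volume: 13.7 + 13.8 = 27.5.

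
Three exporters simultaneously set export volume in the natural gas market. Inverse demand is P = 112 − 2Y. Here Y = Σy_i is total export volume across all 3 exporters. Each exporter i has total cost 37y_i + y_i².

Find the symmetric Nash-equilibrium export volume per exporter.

A representative exporter's profit is π_i = y_i(112 − 2Y) − 37y_i − y_i², with Y = y_i + Σ_{j≠i} y_j.
First-order condition: 75 − 6y_i − 2Σ_{j≠i} y_j = 0.
With identical exporters, set every y_j = y: then 75 − 6y − 4y = 0, i.e. y = 75/10 = 7.5.

7.5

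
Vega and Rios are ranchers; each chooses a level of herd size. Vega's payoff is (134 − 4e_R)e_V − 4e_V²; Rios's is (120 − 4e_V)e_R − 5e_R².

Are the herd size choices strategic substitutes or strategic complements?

strategic substitutes

Expanding Vega's payoff: 134e_V − 4e_Re_V − 4e_V².
∂π/∂e_V = 134 − 4e_R − 8e_V = 0, so e_V = 16.75 − 0.5e_R.
The best-response slope de_V/de_R = −0.5 < 0: the reaction function is downward-sloping, so the choices are strategic substitutes.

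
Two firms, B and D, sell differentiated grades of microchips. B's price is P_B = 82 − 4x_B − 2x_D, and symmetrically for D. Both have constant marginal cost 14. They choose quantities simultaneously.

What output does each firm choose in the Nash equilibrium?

Firm B's profit: π = x_B(82 − 4x_B − 2x_D) − 14x_B.
∂π/∂x_B = 68 − 8x_B − 2x_D = 0 ⇒ x_B = 8.5 − 0.25x_D.
Setting x_B = x_D in the reaction function: x_B = 8.5 − 0.25x_B, so x_B = 8.5 / 1.25 = 6.8.

6.8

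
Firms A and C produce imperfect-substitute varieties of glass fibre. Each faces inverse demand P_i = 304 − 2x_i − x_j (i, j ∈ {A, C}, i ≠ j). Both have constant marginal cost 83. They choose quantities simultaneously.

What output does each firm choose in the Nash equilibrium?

44.2

Firm A's profit: π = x_A(304 − 2x_A − x_C) − 83x_A.
∂π/∂x_A = 221 − 4x_A − x_C = 0 ⇒ x_A = 55.25 − 0.25x_C.
The game is symmetric, so in equilibrium x_C = x_A: the reaction function gives 1.25x_A = 55.25, hence x_A = 44.2.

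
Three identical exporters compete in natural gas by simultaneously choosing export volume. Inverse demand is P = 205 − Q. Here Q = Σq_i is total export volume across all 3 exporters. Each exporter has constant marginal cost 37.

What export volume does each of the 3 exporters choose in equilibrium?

42

A representative exporter's profit is π_i = q_i(205 − Q) − 37q_i, with Q = q_i + Σ_{j≠i} q_j.
First-order condition: 168 − 2q_i − Σ_{j≠i} q_j = 0.
In a symmetric equilibrium every exporter chooses the same q, so Σ_{j≠i} q_j = 2q. The condition becomes 168 − 4q = 0, giving q = 168/4 = 42.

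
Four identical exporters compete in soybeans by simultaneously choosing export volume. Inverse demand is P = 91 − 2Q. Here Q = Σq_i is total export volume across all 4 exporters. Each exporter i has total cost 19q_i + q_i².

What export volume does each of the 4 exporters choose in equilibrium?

6

A representative exporter's profit is π_i = q_i(91 − 2Q) − 19q_i − q_i², with Q = q_i + Σ_{j≠i} q_j.
First-order condition: 72 − 6q_i − 2Σ_{j≠i} q_j = 0.
With identical exporters, set every q_j = q: then 72 − 6q − 6q = 0, i.e. q = 72/12 = 6.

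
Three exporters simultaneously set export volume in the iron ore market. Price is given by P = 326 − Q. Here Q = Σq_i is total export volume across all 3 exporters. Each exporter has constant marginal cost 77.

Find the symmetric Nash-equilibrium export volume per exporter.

62.25

A representative exporter's profit is π_i = q_i(326 − Q) − 77q_i, with Q = q_i + Σ_{j≠i} q_j.
First-order condition: 249 − 2q_i − Σ_{j≠i} q_j = 0.
In a symmetric equilibrium every exporter chooses the same q, so Σ_{j≠i} q_j = 2q. The condition becomes 249 − 4q = 0, giving q = 249/4 = 62.25.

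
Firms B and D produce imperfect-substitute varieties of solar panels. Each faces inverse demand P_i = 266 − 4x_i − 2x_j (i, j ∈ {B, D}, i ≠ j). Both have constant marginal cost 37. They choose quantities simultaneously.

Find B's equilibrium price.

128.6

Firm B's profit: π = x_B(266 − 4x_B − 2x_D) − 37x_B.
∂π/∂x_B = 229 − 8x_B − 2x_D = 0 ⇒ x_B = 28.625 − 0.25x_D.
The game is symmetric, so in equilibrium x_D = x_B: the reaction function gives 1.25x_B = 28.625, hence x_B = 22.9.
P_B = 266 − 4·22.9 − 2·22.9 = 128.6.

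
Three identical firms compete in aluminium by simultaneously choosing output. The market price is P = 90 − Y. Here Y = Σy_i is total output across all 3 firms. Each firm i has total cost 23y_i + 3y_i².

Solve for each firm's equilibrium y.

6.7

A representative firm's profit is π_i = y_i(90 − Y) − 23y_i − 3y_i², with Y = y_i + Σ_{j≠i} y_j.
First-order condition: 67 − 8y_i − Σ_{j≠i} y_j = 0.
Imposing symmetry (y_j = y for all j) turns Σ_{j≠i} y_j into 2y, so 67 = 10y and y = 6.7.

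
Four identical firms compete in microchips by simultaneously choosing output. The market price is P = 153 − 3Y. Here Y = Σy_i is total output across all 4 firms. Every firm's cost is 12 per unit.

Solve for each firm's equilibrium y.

A representative firm's profit is π_i = y_i(153 − 3Y) − 12y_i, with Y = y_i + Σ_{j≠i} y_j.
First-order condition: 141 − 6y_i − 3Σ_{j≠i} y_j = 0.
In a symmetric equilibrium every firm chooses the same y, so Σ_{j≠i} y_j = 3y. The condition becomes 141 − 15y = 0, giving y = 141/15 = 9.4.

9.4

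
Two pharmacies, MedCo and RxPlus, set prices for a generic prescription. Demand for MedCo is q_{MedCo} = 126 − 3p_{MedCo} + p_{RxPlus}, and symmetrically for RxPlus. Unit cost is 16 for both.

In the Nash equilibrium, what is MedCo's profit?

MedCo's profit: π = (p_{MedCo} − 16)(126 − 3p_{MedCo} + p_{RxPlus}).
∂π/∂p_{MedCo} = 174 − 6p_{MedCo} + p_{RxPlus} = 0 ⇒ p_{MedCo} = 29 + (1/6)p_{RxPlus}.
The game is symmetric, so in equilibrium p_{RxPlus} = p_{MedCo}: the reaction function gives (5/6)p_{MedCo} = 29, hence p_{MedCo} = 34.8.
q_{MedCo} = 126 − 3·34.8 + 34.8 = 56.4.
Profit = (34.8 − 16)·56.4 = 1060.32.

1060.32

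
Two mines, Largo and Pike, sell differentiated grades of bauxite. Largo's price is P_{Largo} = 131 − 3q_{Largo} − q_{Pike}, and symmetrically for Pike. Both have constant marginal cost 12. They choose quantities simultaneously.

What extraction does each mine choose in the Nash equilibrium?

Mine Largo's profit: π = q_{Largo}(131 − 3q_{Largo} − q_{Pike}) − 12q_{Largo}.
∂π/∂q_{Largo} = 119 − 6q_{Largo} − q_{Pike} = 0 ⇒ q_{Largo} = 119/6 − (1/6)q_{Pike}.
The game is symmetric, so in equilibrium q_{Pike} = q_{Largo}: the reaction function gives (7/6)q_{Largo} = 119/6, hence q_{Largo} = 17.

17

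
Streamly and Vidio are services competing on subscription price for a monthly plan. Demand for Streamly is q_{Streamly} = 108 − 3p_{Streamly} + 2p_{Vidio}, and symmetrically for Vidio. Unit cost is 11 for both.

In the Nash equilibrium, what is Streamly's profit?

1764.1875

Streamly's profit: π = (p_{Streamly} − 11)(108 − 3p_{Streamly} + 2p_{Vidio}).
∂π/∂p_{Streamly} = 141 − 6p_{Streamly} + 2p_{Vidio} = 0 ⇒ p_{Streamly} = 23.5 + (1/3)p_{Vidio}.
The game is symmetric, so in equilibrium p_{Vidio} = p_{Streamly}: the reaction function gives (2/3)p_{Streamly} = 23.5, hence p_{Streamly} = 35.25.
q_{Streamly} = 108 − 3·35.25 + 2·35.25 = 72.75.
Profit = (35.25 − 11)·72.75 = 1764.1875.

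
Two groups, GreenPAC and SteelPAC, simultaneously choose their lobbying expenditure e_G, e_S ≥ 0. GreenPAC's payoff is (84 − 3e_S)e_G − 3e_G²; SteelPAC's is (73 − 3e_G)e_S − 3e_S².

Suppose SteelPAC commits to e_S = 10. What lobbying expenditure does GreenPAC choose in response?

Expanding GreenPAC's payoff: 84e_G − 3e_Se_G − 3e_G².
∂π/∂e_G = 84 − 3e_S − 6e_G = 0, so e_G = 14 − 0.5e_S.
At e_S = 10: e_G = 14 − 0.5·10 = 9.

9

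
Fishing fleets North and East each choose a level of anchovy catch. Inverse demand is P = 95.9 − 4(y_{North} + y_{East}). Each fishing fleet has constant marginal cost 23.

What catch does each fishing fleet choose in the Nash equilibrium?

6.075

Fishing fleet North's profit: π = y_{North}(95.9 − 4(y_{North} + y_{East})) − 23y_{North}.
∂π/∂y_{North} = 72.9 − 8y_{North} − 4y_{East} = 0, so y_{North} = 9.1125 − 0.5y_{East}.
The game is symmetric, so in equilibrium y_{East} = y_{North}: the reaction function gives 1.5y_{North} = 9.1125, hence y_{North} = 6.075.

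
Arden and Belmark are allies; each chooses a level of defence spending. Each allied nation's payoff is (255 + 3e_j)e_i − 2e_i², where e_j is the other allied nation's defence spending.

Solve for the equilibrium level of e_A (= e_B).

255

Arden's payoff is (255 + 3e_B)e_A − 2e_A².
∂π/∂e_A = 255 + 3e_B − 4e_A = 0, so e_A = 63.75 + 0.75e_B.
Setting e_A = e_B in the reaction function: e_A = 63.75 + 0.75e_A, so e_A = 63.75 / 0.25 = 255.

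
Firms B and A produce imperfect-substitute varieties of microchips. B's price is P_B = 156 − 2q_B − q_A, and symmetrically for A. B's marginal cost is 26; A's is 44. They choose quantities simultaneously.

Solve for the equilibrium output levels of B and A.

Firm B's profit: π = q_B(156 − 2q_B − q_A) − 26q_B.
∂π/∂q_B = 130 − 4q_B − q_A = 0 ⇒ q_B = 32.5 − 0.25q_A.
Similarly q_A = 28 − 0.25q_B.
Plugging q_A into B's best response: q_B = 32.5 − 0.25(28 − 0.25q_B) ⇒ 0.9375q_B = 25.5, so q_B = 27.2.
Then q_A = 28 − 0.25·27.2 = 21.2.

27.2, 21.2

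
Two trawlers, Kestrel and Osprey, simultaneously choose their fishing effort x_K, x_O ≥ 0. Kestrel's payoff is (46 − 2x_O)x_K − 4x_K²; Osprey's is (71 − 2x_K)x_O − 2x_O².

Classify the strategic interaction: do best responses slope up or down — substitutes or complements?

Expanding Kestrel's payoff: 46x_K − 2x_Ox_K − 4x_K².
∂π/∂x_K = 46 − 2x_O − 8x_K = 0, so x_K = 5.75 − 0.25x_O.
The best-response slope dx_K/dx_O = −0.25 < 0: the reaction function is downward-sloping, so the choices are strategic substitutes.

strategic substitutes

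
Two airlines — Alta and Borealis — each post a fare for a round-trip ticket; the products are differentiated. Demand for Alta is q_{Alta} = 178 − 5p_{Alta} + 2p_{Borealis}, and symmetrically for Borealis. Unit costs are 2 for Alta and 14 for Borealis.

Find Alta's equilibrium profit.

Alta's profit: π = (p_{Alta} − 2)(178 − 5p_{Alta} + 2p_{Borealis}).
∂π/∂p_{Alta} = 188 − 10p_{Alta} + 2p_{Borealis} = 0 ⇒ p_{Alta} = 18.8 + 0.2p_{Borealis}.
Similarly p_{Borealis} = 24.8 + 0.2p_{Alta}.
Plugging p_{Borealis} into Alta's best response: p_{Alta} = 18.8 + 0.2(24.8 + 0.2p_{Alta}) ⇒ 0.96p_{Alta} = 23.76, so p_{Alta} = 24.75.
Then p_{Borealis} = 24.8 + 0.2·24.75 = 29.75.
q_{Alta} = 178 − 5·24.75 + 2·29.75 = 113.75.
Profit = (24.75 − 2)·113.75 = 2587.8125.

2587.8125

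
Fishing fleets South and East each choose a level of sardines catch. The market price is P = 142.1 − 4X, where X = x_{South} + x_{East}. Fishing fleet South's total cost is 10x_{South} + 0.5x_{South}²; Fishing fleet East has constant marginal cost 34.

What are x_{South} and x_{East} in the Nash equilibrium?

Fishing fleet South's profit: π = x_{South}(142.1 − 4(x_{South} + x_{East})) − 10x_{South} − 0.5x_{South}².
∂π/∂x_{South} = 132.1 − 9x_{South} − 4x_{East} = 0, so x_{South} = 1321/90 − (4/9)x_{East}.
For East: ∂π/∂x_{East} = 108.1 − 8x_{East} − 4x_{South} = 0 ⇒ x_{East} = 13.5125 − 0.5x_{South}.
Solving the two reaction functions simultaneously: (1 − (−4/9)(−0.5))x_{South} = 1321/90 − (4/9)·13.5125, so (7/9)x_{South} = 1561/180 and x_{South} = 11.15.
Then x_{East} = 13.5125 − 0.5·11.15 = 7.9375.

11.15, 7.9375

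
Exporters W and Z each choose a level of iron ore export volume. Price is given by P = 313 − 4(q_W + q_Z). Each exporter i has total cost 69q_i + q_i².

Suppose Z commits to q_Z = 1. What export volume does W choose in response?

24

Exporter W's profit: π = q_W(313 − 4(q_W + q_Z)) − 69q_W − q_W².
∂π/∂q_W = 244 − 10q_W − 4q_Z = 0, so q_W = 24.4 − 0.4q_Z.
At q_Z = 1: q_W = 24.4 − 0.4·1 = 24.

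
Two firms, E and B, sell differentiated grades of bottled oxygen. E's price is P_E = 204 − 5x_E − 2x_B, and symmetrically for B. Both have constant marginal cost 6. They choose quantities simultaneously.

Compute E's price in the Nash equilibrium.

88.5

Firm E's profit: π = x_E(204 − 5x_E − 2x_B) − 6x_E.
∂π/∂x_E = 198 − 10x_E − 2x_B = 0 ⇒ x_E = 19.8 − 0.2x_B.
The game is symmetric, so in equilibrium x_B = x_E: the reaction function gives 1.2x_E = 19.8, hence x_E = 16.5.
P_E = 204 − 5·16.5 − 2·16.5 = 88.5.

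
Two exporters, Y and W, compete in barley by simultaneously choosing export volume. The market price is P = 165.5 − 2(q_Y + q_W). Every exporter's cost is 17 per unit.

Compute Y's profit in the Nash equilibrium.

1225.125

Exporter Y's profit: π = q_Y(165.5 − 2(q_Y + q_W)) − 17q_Y.
∂π/∂q_Y = 148.5 − 4q_Y − 2q_W = 0, so q_Y = 37.125 − 0.5q_W.
The game is symmetric, so in equilibrium q_W = q_Y: the reaction function gives 1.5q_Y = 37.125, hence q_Y = 24.75.
Price P = 165.5 − 2·49.5 = 66.5.
Y's profit: (66.5 − 17)·24.75 = 1225.125.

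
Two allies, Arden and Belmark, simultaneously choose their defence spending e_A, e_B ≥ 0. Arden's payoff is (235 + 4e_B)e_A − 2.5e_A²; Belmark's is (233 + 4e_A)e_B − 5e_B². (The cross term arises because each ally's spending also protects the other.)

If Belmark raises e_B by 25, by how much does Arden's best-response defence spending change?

20

Expanding Arden's payoff: 235e_A + 4e_Be_A − 2.5e_A².
∂π/∂e_A = 235 + 4e_B − 5e_A = 0, so e_A = 47 + 0.8e_B.
The reaction-function slope is 0.8, so a 25-unit rise in e_B moves e_A by 0.8 × 25 = 20. Arden's best response rises — the actions are strategic complements.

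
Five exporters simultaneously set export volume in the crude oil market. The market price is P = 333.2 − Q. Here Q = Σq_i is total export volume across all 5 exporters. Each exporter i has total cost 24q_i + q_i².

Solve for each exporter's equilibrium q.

38.65

A representative exporter's profit is π_i = q_i(333.2 − Q) − 24q_i − q_i², with Q = q_i + Σ_{j≠i} q_j.
First-order condition: 309.2 − 4q_i − Σ_{j≠i} q_j = 0.
In a symmetric equilibrium every exporter chooses the same q, so Σ_{j≠i} q_j = 4q. The condition becomes 309.2 − 8q = 0, giving q = 309.2/8 = 38.65.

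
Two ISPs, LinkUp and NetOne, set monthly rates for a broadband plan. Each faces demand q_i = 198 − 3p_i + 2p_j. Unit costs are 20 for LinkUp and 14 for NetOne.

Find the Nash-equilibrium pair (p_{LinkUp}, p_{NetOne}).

LinkUp's profit: π = (p_{LinkUp} − 20)(198 − 3p_{LinkUp} + 2p_{NetOne}).
∂π/∂p_{LinkUp} = 258 − 6p_{LinkUp} + 2p_{NetOne} = 0 ⇒ p_{LinkUp} = 43 + (1/3)p_{NetOne}.
Similarly p_{NetOne} = 40 + (1/3)p_{LinkUp}.
Plugging p_{NetOne} into LinkUp's best response: p_{LinkUp} = 43 + (1/3)(40 + (1/3)p_{LinkUp}) ⇒ (8/9)p_{LinkUp} = 169/3, so p_{LinkUp} = 63.375.
Then p_{NetOne} = 40 + (1/3)·63.375 = 61.125.

63.375, 61.125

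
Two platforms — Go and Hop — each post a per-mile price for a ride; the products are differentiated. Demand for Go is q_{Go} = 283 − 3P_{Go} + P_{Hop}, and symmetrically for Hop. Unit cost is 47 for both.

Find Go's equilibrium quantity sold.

Go's profit: π = (P_{Go} − 47)(283 − 3P_{Go} + P_{Hop}).
∂π/∂P_{Go} = 424 − 6P_{Go} + P_{Hop} = 0 ⇒ P_{Go} = 212/3 + (1/6)P_{Hop}.
The game is symmetric, so in equilibrium P_{Hop} = P_{Go}: the reaction function gives (5/6)P_{Go} = 212/3, hence P_{Go} = 84.8.
q_{Go} = 283 − 3·84.8 + 84.8 = 113.4.

113.4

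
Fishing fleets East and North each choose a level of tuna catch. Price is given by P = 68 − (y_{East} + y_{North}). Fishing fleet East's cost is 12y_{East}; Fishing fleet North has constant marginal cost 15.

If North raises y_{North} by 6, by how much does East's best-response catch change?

Fishing fleet East's profit: π = y_{East}(68 − (y_{East} + y_{North})) − 12y_{East}.
∂π/∂y_{East} = 56 − 2y_{East} − y_{North} = 0, so y_{East} = 28 − 0.5y_{North}.
The reaction-function slope is −0.5, so a 6-unit rise in y_{North} moves y_{East} by −0.5 × 6 = −3. East's best response falls — the actions are strategic substitutes.

-3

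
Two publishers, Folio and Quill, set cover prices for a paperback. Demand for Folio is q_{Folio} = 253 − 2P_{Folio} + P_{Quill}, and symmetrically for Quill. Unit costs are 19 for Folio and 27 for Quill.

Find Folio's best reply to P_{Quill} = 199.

Folio's profit: π = (P_{Folio} − 19)(253 − 2P_{Folio} + P_{Quill}).
∂π/∂P_{Folio} = 291 − 4P_{Folio} + P_{Quill} = 0 ⇒ P_{Folio} = 72.75 + 0.25P_{Quill}.
At P_{Quill} = 199: P_{Folio} = 72.75 + 0.25·199 = 122.5.

122.5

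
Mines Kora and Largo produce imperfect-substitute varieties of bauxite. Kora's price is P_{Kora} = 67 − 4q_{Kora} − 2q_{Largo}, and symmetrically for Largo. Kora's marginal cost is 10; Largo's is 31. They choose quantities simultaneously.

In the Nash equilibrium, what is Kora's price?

35.6

Mine Kora's profit: π = q_{Kora}(67 − 4q_{Kora} − 2q_{Largo}) − 10q_{Kora}.
∂π/∂q_{Kora} = 57 − 8q_{Kora} − 2q_{Largo} = 0 ⇒ q_{Kora} = 7.125 − 0.25q_{Largo}.
Similarly q_{Largo} = 4.5 − 0.25q_{Kora}.
Solving the two reaction functions simultaneously: (1 − (−0.25)(−0.25))q_{Kora} = 7.125 − 0.25·4.5, so 0.9375q_{Kora} = 6 and q_{Kora} = 6.4.
Then q_{Largo} = 4.5 − 0.25·6.4 = 2.9.
P_{Kora} = 67 − 4·6.4 − 2·2.9 = 35.6.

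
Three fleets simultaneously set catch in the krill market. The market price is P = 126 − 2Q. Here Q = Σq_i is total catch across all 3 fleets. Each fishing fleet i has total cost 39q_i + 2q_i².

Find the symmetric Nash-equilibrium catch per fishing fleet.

A representative fishing fleet's profit is π_i = q_i(126 − 2Q) − 39q_i − 2q_i², with Q = q_i + Σ_{j≠i} q_j.
First-order condition: 87 − 8q_i − 2Σ_{j≠i} q_j = 0.
With identical fishing fleets, set every q_j = q: then 87 − 8q − 4q = 0, i.e. q = 87/12 = 7.25.

7.25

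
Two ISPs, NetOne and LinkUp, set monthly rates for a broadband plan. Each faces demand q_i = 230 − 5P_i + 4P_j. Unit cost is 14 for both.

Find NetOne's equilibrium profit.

NetOne's profit: π = (P_{NetOne} − 14)(230 − 5P_{NetOne} + 4P_{LinkUp}).
∂π/∂P_{NetOne} = 300 − 10P_{NetOne} + 4P_{LinkUp} = 0 ⇒ P_{NetOne} = 30 + 0.4P_{LinkUp}.
The game is symmetric, so in equilibrium P_{LinkUp} = P_{NetOne}: the reaction function gives 0.6P_{NetOne} = 30, hence P_{NetOne} = 50.
q_{NetOne} = 230 − 5·50 + 4·50 = 180.
Profit = (50 − 14)·180 = 6480.

6480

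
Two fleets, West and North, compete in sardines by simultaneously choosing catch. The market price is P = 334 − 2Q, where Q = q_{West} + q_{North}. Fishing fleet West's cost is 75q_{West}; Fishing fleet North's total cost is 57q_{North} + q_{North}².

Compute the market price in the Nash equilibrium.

175

Fishing fleet West's profit: π = q_{West}(334 − 2(q_{West} + q_{North})) − 75q_{West}.
∂π/∂q_{West} = 259 − 4q_{West} − 2q_{North} = 0, so q_{West} = 64.75 − 0.5q_{North}.
For North: ∂π/∂q_{North} = 277 − 6q_{North} − 2q_{West} = 0 ⇒ q_{North} = 277/6 − (1/3)q_{West}.
Substituting the second reaction function into the first: q_{West} = 64.75 − 0.5(277/6 − (1/3)q_{West}), which gives (5/6)q_{West} = 125/3 ⇒ q_{West} = 50.
Then q_{North} = 277/6 − (1/3)·50 = 29.5.
Equilibrium price: P = 334 − 2·79.5 = 175.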